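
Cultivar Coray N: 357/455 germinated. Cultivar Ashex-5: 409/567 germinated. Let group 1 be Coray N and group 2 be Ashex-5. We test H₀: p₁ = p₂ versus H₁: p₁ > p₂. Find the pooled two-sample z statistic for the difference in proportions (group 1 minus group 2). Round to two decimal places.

z = 2.32

p̂₁ = 357/455 ≈ 0.7846, p̂₂ = 409/567 ≈ 0.7213.
Pooled p̂ = (357+409)/(455+567) = 766/1022 = 0.7495.
SE = √(0.187744 × 0.00396147) = 0.0273.
z = (0.7846 − 0.7213)/0.0273 = 0.0633/0.0273 = 2.32.
p-value = P(Z > 2.320) ≈ 0.0102.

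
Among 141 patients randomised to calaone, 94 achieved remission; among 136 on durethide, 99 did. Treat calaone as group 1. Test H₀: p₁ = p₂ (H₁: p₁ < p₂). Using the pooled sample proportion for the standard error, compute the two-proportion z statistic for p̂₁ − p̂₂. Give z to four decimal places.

p̂₁ = 94/141 ≈ 0.666667, p̂₂ = 99/136 ≈ 0.727941.
Pooled p̂ = (94+99)/(141+136) = 193/277 = 0.696751.
SE = √(0.211289 × 0.0144451) = 0.055246.
z = (0.666667 − 0.727941)/0.055246 = -0.061274/0.055246 = -1.1091.
p-value = P(Z < -1.109) ≈ 0.1337.

z = -1.1091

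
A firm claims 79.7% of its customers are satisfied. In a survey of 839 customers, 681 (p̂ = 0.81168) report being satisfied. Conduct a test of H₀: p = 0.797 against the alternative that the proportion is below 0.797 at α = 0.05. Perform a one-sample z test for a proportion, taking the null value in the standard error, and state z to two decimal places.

z = 1.06

p̂ = 681/839 ≈ 0.8117.
Under H₀, SE = √(0.797·0.203/839) = √(0.000192838) = 0.0139.
z = (0.8117 − 0.797)/0.0139 = 0.0147/0.0139 = 1.06.
p-value = P(Z < 1.057) ≈ 0.8548; since p > α = 0.05, fail to reject H₀.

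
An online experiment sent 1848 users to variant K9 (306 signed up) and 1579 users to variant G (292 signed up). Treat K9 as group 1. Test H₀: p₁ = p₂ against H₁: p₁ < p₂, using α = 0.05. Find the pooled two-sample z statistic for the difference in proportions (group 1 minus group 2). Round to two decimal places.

z = -1.49

p̂₁ = 306/1848 = 0.16558, p̂₂ = 292/1579 = 0.18493.
Pooled p̂ = (306+292)/(1848+1579) = 598/3427 = 0.17450.
SE = √(0.144048 × 0.00117444) = 0.01301.
z = (0.16558 − 0.18493)/0.01301 = -0.01935/0.01301 = -1.49.
p-value = P(Z < -1.487) ≈ 0.0685, so at α = 0.05 we fail to reject H₀.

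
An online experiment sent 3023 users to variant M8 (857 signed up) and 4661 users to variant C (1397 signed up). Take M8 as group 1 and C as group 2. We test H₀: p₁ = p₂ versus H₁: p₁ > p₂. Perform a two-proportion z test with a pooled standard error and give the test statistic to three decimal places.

z = -1.526

p̂₁ = 857/3023 = 0.283493, p̂₂ = 1397/4661 = 0.299721.
Pooled p̂ = (857+1397)/(3023+4661) = 2254/7684 = 0.293337.
SE = √(p̂(1−p̂)(1/n₁+1/n₂)) = √(0.293337·0.706663·0.000545343) = √(0.000113044) = 0.010632.
z = (0.283493 − 0.299721)/0.010632 = -0.016228/0.010632 = -1.526.
p-value = P(Z > -1.526) ≈ 0.9365.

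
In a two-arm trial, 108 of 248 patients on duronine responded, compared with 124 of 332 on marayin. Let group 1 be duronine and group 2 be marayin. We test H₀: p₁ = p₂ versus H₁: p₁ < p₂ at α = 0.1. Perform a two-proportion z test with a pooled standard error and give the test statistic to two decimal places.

p̂₁ = 108/248 ≈ 0.4355, p̂₂ = 124/332 ≈ 0.3735.
Pooled p̂ = (108+124)/(248+332) = 232/580 = 0.4000.
SE = √(0.24 × 0.00704431) = 0.0411.
z = (0.4355 − 0.3735)/0.0411 = 0.0620/0.0411 = 1.51.
p-value = P(Z < 1.508) ≈ 0.9342, so at α = 0.1 we fail to reject H₀.

z = 1.51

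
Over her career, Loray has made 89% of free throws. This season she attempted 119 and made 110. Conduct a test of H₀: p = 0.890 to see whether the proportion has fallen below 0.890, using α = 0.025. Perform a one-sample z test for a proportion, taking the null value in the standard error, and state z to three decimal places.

p̂ = 110/119 ≈ 0.92437.
Standard error under H₀: √(0.89×0.11/119) = 0.02868.
z = (0.92437 − 0.89)/0.02868 = 0.03437/0.02868 = 1.198.
p-value = P(Z < 1.198) ≈ 0.8846; since p > α = 0.025, fail to reject H₀.

z = 1.198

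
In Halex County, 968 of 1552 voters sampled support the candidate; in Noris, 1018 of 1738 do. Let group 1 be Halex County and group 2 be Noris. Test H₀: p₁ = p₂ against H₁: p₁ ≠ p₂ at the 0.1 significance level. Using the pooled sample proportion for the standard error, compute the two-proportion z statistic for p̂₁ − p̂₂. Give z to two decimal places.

p̂₁ = 968/1552 = 0.6237, p̂₂ = 1018/1738 = 0.5857.
Pooled p̂ = (968+1018)/(1552+1738) = 1986/3290 = 0.6036.
SE = √(p̂(1−p̂)(1/n₁+1/n₂)) = √(0.6036·0.3964·0.0012197) = √(0.000291823) = 0.0171.
z = (0.6237 − 0.5857)/0.0171 = 0.0380/0.0171 = 2.22.
Two-sided p-value ≈ 2·Φ(−2.223) = 0.0262. With α = 0.1, reject H₀.

z = 2.22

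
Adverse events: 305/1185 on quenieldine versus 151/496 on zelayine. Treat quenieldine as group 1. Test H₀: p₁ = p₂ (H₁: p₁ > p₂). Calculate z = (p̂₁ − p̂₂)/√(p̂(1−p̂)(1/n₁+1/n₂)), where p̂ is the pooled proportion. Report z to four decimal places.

p̂₁ = 305/1185 ≈ 0.257384, p̂₂ = 151/496 ≈ 0.304435.
Pooled p̂ = (305+151)/(1185+496) = 456/1681 = 0.271267.
SE = √(0.197681 × 0.00286001) = 0.023778.
z = (0.257384 − 0.304435)/0.023778 = -0.047051/0.023778 = -1.9788.
p-value = P(Z > -1.979) ≈ 0.9761.

z = -1.9788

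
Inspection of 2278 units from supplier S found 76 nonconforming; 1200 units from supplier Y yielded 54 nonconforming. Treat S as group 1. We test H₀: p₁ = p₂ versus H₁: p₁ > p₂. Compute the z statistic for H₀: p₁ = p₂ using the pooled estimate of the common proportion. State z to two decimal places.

p̂₁ = 76/2278 = 0.03336, p̂₂ = 54/1200 = 0.04500.
Pooled p̂ = (76+54)/(2278+1200) = 130/3478 = 0.03738.
SE = √(p̂(1−p̂)(1/n₁+1/n₂)) = √(0.03738·0.96262·0.00127231) = √(4.57788e-05) = 0.00677.
z = (0.03336 − 0.04500)/0.00677 = -0.01164/0.00677 = -1.72.

z = -1.72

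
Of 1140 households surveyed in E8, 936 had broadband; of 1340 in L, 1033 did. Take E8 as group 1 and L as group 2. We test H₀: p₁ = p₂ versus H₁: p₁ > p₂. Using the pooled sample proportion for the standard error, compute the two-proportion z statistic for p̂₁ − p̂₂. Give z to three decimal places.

z = 3.078

p̂₁ = 936/1140 = 0.821053, p̂₂ = 1033/1340 = 0.770896.
Pooled p̂ = (936+1033)/(1140+1340) = 1969/2480 = 0.793952.
SE = √(p̂(1−p̂)(1/n₁+1/n₂)) = √(0.793952·0.206048·0.00162346) = √(0.000265586) = 0.016297.
z = (0.821053 − 0.770896)/0.016297 = 0.050157/0.016297 = 3.078.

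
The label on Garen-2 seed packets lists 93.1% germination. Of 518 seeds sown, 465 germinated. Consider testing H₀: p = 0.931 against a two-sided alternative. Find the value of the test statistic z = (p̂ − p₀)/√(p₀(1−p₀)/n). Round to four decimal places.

z = -2.9918

p̂ = 465/518 = 0.897683.
Under H₀, SE = √(0.931·0.069/518) = √(0.000124014) = 0.011136.
z = (0.897683 − 0.931)/0.011136 = -0.033317/0.011136 = -2.9918.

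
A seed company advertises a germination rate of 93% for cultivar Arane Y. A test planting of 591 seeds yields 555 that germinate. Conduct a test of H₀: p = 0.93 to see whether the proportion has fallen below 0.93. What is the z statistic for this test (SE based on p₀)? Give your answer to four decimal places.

p̂ = 555/591 = 0.939086.
Under H₀, SE = √(0.93·0.07/591) = √(0.000110152) = 0.010495.
z = (0.939086 − 0.93)/0.010495 = 0.009086/0.010495 = 0.8657.
p-value = P(Z < 0.866) ≈ 0.8067.

z = 0.8657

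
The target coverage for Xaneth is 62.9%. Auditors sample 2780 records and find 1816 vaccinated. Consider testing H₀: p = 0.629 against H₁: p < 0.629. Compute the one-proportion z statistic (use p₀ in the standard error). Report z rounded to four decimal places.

p̂ = 1816/2780 = 0.653237.
Under H₀, SE = √(0.629·0.371/2780) = √(8.39421e-05) = 0.009162.
z = (0.653237 − 0.629)/0.009162 = 0.024237/0.009162 = 2.6454.
p-value = P(Z < 2.645) ≈ 0.9959.

z = 2.6454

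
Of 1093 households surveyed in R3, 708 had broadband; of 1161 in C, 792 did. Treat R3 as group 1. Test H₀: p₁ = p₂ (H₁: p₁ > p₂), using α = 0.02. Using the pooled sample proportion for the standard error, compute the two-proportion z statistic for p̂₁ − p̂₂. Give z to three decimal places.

p̂₁ = 708/1093 = 0.647758, p̂₂ = 792/1161 = 0.682171.
Pooled p̂ = (708+792)/(1093+1161) = 1500/2254 = 0.665484.
SE = √(0.222615 × 0.00177624) = 0.019885.
z = (0.647758 − 0.682171)/0.019885 = -0.034413/0.019885 = -1.731.
p-value = P(Z > -1.731) ≈ 0.9582. With α = 0.02, fail to reject H₀.

z = -1.731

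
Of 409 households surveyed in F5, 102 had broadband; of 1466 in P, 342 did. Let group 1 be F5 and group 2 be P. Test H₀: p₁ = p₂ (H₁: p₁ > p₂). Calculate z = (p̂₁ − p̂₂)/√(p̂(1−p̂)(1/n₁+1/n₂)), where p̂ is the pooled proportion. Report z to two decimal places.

p̂₁ = 102/409 = 0.2494, p̂₂ = 342/1466 = 0.2333.
Pooled p̂ = (102+342)/(409+1466) = 444/1875 = 0.2368.
SE = √(0.180726 × 0.00312712) = 0.0238.
z = (0.2494 − 0.2333)/0.0238 = 0.0161/0.0238 = 0.68.
p-value = P(Z > 0.677) ≈ 0.2491.

z = 0.68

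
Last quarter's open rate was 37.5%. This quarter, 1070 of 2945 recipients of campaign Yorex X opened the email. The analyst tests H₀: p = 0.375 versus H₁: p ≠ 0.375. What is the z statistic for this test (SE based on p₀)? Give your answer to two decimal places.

z = -1.31

p̂ = 1070/2945 = 0.3633.
Under H₀, SE = √(0.375·0.625/2945) = √(7.9584e-05) = 0.0089.
z = (0.3633 − 0.375)/0.0089 = -0.0117/0.0089 = -1.31.
p-value = 2·P(Z > 1.308) ≈ 0.1907.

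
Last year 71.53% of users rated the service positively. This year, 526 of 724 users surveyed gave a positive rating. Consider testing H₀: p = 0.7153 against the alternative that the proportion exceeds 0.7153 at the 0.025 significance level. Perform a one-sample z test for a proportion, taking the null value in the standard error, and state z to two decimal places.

p̂ = 526/724 = 0.7265.
Standard error under H₀: √(0.7153×0.2847/724) = 0.0168.
z = (0.7265 − 0.7153)/0.0168 = 0.0112/0.0168 = 0.67.
p-value = P(Z > 0.669) ≈ 0.2518. With α = 0.025, fail to reject H₀.

z = 0.67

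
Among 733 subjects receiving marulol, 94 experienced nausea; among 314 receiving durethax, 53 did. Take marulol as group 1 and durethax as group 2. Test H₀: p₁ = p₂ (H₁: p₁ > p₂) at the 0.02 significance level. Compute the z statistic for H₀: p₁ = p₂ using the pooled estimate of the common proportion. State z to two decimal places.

p̂₁ = 94/733 ≈ 0.12824, p̂₂ = 53/314 ≈ 0.16879.
Pooled p̂ = (94+53)/(733+314) = 147/1047 = 0.14040.
SE = √(p̂(1−p̂)(1/n₁+1/n₂)) = √(0.14040·0.85960·0.00454897) = √(0.000549009) = 0.02343.
z = (0.12824 − 0.16879)/0.02343 = -0.04055/0.02343 = -1.73.
p-value = P(Z > -1.731) ≈ 0.9582; since p > α = 0.02, fail to reject H₀.

z = -1.73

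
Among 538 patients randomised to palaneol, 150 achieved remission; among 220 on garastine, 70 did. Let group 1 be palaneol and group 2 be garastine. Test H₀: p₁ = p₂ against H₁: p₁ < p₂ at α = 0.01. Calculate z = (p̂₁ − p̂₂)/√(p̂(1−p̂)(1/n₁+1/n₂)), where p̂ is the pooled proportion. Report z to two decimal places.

z = -1.08

p̂₁ = 150/538 ≈ 0.27881, p̂₂ = 70/220 ≈ 0.31818.
Pooled p̂ = (150+70)/(538+220) = 220/758 = 0.29024.
SE = √(p̂(1−p̂)(1/n₁+1/n₂)) = √(0.29024·0.70976·0.00640419) = √(0.00131926) = 0.03632.
z = (0.27881 − 0.31818)/0.03632 = -0.03937/0.03632 = -1.08.
p-value = P(Z < -1.084) ≈ 0.1392, so at α = 0.01 we fail to reject H₀.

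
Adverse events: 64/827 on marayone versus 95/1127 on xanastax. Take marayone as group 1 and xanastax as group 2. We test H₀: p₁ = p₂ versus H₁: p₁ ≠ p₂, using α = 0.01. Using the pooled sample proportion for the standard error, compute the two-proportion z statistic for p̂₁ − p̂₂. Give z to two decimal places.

z = -0.55

p̂₁ = 64/827 ≈ 0.0774, p̂₂ = 95/1127 ≈ 0.0843.
Pooled p̂ = (64+95)/(827+1127) = 159/1954 = 0.0814.
SE = √(0.0747502 × 0.0020965) = 0.0125.
z = (0.0774 − 0.0843)/0.0125 = -0.0069/0.0125 = -0.55.
Two-sided p-value ≈ 2·Φ(−0.552) = 0.5812. With α = 0.01, fail to reject H₀.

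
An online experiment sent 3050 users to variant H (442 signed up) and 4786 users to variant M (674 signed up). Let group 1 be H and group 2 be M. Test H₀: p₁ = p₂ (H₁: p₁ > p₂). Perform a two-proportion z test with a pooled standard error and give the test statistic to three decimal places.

p̂₁ = 442/3050 = 0.14492, p̂₂ = 674/4786 = 0.14083.
Pooled p̂ = (442+674)/(3050+4786) = 1116/7836 = 0.14242.
SE = √(p̂(1−p̂)(1/n₁+1/n₂)) = √(0.14242·0.85758·0.000536812) = √(6.55642e-05) = 0.00810.
z = (0.14492 − 0.14083)/0.00810 = 0.00409/0.00810 = 0.505.

z = 0.505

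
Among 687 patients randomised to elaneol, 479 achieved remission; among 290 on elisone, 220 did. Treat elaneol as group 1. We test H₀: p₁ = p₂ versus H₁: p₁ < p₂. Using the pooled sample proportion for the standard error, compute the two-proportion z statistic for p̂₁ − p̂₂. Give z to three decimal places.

z = -1.943

p̂₁ = 479/687 = 0.69723, p̂₂ = 220/290 = 0.75862.
Pooled p̂ = (479+220)/(687+290) = 699/977 = 0.71546.
SE = √(0.203579 × 0.00490388) = 0.03160.
z = (0.69723 − 0.75862)/0.03160 = -0.06139/0.03160 = -1.943.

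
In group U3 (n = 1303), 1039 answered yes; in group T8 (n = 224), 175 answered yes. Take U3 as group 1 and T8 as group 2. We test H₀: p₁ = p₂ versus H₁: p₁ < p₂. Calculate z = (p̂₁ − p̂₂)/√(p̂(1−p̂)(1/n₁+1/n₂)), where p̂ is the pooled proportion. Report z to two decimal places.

z = 0.55

p̂₁ = 1039/1303 ≈ 0.7974, p̂₂ = 175/224 ≈ 0.7812.
Pooled p̂ = (1039+175)/(1303+224) = 1214/1527 = 0.7950.
SE = √(0.162961 × 0.00523175) = 0.0292.
z = (0.7974 − 0.7812)/0.0292 = 0.0162/0.0292 = 0.55.
p-value = P(Z < 0.553) ≈ 0.7098.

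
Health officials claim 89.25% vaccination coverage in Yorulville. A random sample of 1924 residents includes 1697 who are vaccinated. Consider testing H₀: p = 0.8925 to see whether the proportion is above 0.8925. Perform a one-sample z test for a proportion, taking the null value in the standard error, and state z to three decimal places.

z = -1.485

p̂ = 1697/1924 = 0.8820166.
SE = √(p₀(1−p₀)/n) = √(0.095944/1924) = 0.0070616.
z = (0.8820166 − 0.8925)/0.0070616 = -0.0104834/0.0070616 = -1.485.
p-value = P(Z > -1.485) ≈ 0.9312.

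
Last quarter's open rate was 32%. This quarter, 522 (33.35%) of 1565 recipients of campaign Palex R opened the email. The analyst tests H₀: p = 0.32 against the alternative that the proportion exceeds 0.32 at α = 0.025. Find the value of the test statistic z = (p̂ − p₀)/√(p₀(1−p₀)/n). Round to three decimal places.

z = 1.149

p̂ = 522/1565 ≈ 0.33355.
SE = √(p₀(1−p₀)/n) = √(0.2176/1565) = 0.01179.
z = (0.33355 − 0.32)/0.01179 = 0.01355/0.01179 = 1.149.
p-value = P(Z > 1.149) ≈ 0.1253, so at α = 0.025 we fail to reject H₀.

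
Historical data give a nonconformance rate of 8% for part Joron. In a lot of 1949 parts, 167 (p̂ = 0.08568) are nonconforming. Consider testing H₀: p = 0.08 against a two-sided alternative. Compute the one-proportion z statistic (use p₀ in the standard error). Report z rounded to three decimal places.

p̂ = 167/1949 = 0.085685.
Standard error under H₀: √(0.08×0.92/1949) = 0.006145.
z = (0.085685 − 0.08)/0.006145 = 0.005685/0.006145 = 0.925.
p-value = 2·P(Z > 0.925) ≈ 0.3549.

z = 0.925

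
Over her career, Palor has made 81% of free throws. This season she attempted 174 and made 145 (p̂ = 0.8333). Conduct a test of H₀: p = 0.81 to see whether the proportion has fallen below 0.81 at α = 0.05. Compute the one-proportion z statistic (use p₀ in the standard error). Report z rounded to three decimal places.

z = 0.785

p̂ = 145/174 ≈ 0.833333.
Standard error under H₀: √(0.81×0.19/174) = 0.029740.
z = (0.833333 − 0.81)/0.029740 = 0.023333/0.029740 = 0.785.
p-value = P(Z < 0.785) ≈ 0.7836. With α = 0.05, fail to reject H₀.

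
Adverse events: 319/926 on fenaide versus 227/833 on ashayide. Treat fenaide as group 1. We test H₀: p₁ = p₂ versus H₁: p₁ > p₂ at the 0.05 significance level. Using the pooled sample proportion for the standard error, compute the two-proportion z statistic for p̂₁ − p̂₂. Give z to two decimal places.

p̂₁ = 319/926 ≈ 0.3445, p̂₂ = 227/833 ≈ 0.2725.
Pooled p̂ = (319+227)/(926+833) = 546/1759 = 0.3104.
SE = √(p̂(1−p̂)(1/n₁+1/n₂)) = √(0.3104·0.6896·0.00228039) = √(0.000488126) = 0.0221.
z = (0.3445 − 0.2725)/0.0221 = 0.0720/0.0221 = 3.26.
p-value = P(Z > 3.258) ≈ 0.0006. With α = 0.05, reject H₀.

z = 3.26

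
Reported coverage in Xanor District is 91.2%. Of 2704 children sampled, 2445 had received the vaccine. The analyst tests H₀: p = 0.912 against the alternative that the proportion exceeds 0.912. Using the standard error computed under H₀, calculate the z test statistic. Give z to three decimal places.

p̂ = 2445/2704 = 0.904216.
Standard error under H₀: √(0.912×0.088/2704) = 0.005448.
z = (0.904216 − 0.912)/0.005448 = -0.007784/0.005448 = -1.429.

z = -1.429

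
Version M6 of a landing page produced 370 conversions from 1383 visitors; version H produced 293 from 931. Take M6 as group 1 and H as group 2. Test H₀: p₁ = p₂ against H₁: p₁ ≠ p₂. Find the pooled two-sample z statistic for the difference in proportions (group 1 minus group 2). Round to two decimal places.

p̂₁ = 370/1383 = 0.2675, p̂₂ = 293/931 = 0.3147.
Pooled p̂ = (370+293)/(1383+931) = 663/2314 = 0.2865.
SE = √(0.204425 × 0.00179718) = 0.0192.
z = (0.2675 − 0.3147)/0.0192 = -0.0472/0.0192 = -2.46.
p-value = 2·P(Z > 2.462) ≈ 0.0138.

z = -2.46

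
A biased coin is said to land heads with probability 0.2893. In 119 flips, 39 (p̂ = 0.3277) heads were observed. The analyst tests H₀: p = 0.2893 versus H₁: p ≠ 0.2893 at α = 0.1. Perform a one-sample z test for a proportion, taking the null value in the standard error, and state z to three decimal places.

z = 0.925

p̂ = 39/119 ≈ 0.327731.
SE = √(p₀(1−p₀)/n) = √(0.20561/119) = 0.041567.
z = (0.327731 − 0.2893)/0.041567 = 0.038431/0.041567 = 0.925.
Two-sided p-value ≈ 2·Φ(−0.925) = 0.3552, so at α = 0.1 we fail to reject H₀.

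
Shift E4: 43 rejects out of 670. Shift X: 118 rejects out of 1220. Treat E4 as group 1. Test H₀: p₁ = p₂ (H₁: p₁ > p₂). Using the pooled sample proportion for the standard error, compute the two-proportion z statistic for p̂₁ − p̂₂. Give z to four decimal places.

z = -2.4243

p̂₁ = 43/670 = 0.064179, p̂₂ = 118/1220 = 0.096721.
Pooled p̂ = (43+118)/(670+1220) = 161/1890 = 0.085185.
SE = √(p̂(1−p̂)(1/n₁+1/n₂)) = √(0.085185·0.914815·0.00231221) = √(0.000180187) = 0.013423.
z = (0.064179 − 0.096721)/0.013423 = -0.032542/0.013423 = -2.4243.
p-value = P(Z > -2.424) ≈ 0.9923.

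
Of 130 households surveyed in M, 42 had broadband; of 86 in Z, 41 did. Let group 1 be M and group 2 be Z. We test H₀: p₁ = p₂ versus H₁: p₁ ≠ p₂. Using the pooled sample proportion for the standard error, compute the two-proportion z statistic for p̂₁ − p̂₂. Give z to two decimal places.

p̂₁ = 42/130 ≈ 0.3231, p̂₂ = 41/86 ≈ 0.4767.
Pooled p̂ = (42+41)/(130+86) = 83/216 = 0.3843.
SE = √(p̂(1−p̂)(1/n₁+1/n₂)) = √(0.3843·0.6157·0.0193202) = √(0.00457124) = 0.0676.
z = (0.3231 − 0.4767)/0.0676 = -0.1536/0.0676 = -2.27.

z = -2.27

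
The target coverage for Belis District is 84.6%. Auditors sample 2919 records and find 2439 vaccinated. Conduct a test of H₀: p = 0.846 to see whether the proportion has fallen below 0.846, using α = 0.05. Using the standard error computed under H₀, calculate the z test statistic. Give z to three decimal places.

p̂ = 2439/2919 = 0.83556.
Standard error under H₀: √(0.846×0.154/2919) = 0.00668.
z = (0.83556 − 0.846)/0.00668 = -0.01044/0.00668 = -1.563.
p-value = P(Z < -1.563) ≈ 0.0591, so at α = 0.05 we fail to reject H₀.

z = -1.563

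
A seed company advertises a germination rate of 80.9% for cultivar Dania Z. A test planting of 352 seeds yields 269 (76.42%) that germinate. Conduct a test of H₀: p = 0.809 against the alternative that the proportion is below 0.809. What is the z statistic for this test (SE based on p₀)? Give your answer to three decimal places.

p̂ = 269/352 ≈ 0.76420.
Standard error under H₀: √(0.809×0.191/352) = 0.02095.
z = (0.76420 − 0.809)/0.02095 = -0.04480/0.02095 = -2.138.
p-value = P(Z < -2.138) ≈ 0.0163.

z = -2.138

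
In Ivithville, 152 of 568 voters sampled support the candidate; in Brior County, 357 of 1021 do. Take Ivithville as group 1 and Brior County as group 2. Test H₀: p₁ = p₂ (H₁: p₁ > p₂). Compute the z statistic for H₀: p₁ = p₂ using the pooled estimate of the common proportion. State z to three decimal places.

z = -3.359

p̂₁ = 152/568 = 0.267606, p̂₂ = 357/1021 = 0.349657.
Pooled p̂ = (152+357)/(568+1021) = 509/1589 = 0.320327.
SE = √(0.217718 × 0.00274) = 0.024424.
z = (0.267606 − 0.349657)/0.024424 = -0.082051/0.024424 = -3.359.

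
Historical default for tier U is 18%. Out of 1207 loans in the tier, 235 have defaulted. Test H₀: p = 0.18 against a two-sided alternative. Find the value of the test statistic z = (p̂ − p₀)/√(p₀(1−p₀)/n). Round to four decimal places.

p̂ = 235/1207 ≈ 0.1946976.
Under H₀, SE = √(0.18·0.82/1207) = √(0.000122287) = 0.0110583.
z = (0.1946976 − 0.18)/0.0110583 = 0.0146976/0.0110583 = 1.3291.
Two-sided p-value ≈ 2·Φ(−1.329) = 0.1838.

z = 1.3291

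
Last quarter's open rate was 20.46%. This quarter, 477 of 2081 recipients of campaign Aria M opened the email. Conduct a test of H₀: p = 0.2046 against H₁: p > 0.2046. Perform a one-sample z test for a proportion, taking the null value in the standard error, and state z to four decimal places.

z = 2.7837

p̂ = 477/2081 = 0.2292167.
SE = √(p₀(1−p₀)/n) = √(0.16274/2081) = 0.0088432.
z = (0.2292167 − 0.2046)/0.0088432 = 0.0246167/0.0088432 = 2.7837.
p-value = P(Z > 2.784) ≈ 0.0027.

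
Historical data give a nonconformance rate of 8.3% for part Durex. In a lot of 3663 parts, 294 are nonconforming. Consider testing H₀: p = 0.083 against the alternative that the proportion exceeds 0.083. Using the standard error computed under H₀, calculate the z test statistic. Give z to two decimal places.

p̂ = 294/3663 = 0.08026.
Under H₀, SE = √(0.083·0.917/3663) = √(2.07783e-05) = 0.00456.
z = (0.08026 − 0.083)/0.00456 = -0.00274/0.00456 = -0.60.

z = -0.60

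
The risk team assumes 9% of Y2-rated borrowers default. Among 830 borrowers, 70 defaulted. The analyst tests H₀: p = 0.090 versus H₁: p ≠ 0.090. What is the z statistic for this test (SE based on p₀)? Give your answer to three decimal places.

p̂ = 70/830 ≈ 0.08434.
Under H₀, SE = √(0.09·0.91/830) = √(9.86747e-05) = 0.00993.
z = (0.08434 − 0.09)/0.00993 = -0.00566/0.00993 = -0.570.
Two-sided p-value ≈ 2·Φ(−0.570) = 0.5686.

z = -0.570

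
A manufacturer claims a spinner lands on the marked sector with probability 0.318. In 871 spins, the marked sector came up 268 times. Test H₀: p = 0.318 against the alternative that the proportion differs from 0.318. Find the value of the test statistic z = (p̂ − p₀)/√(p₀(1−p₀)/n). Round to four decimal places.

p̂ = 268/871 = 0.307692.
Under H₀, SE = √(0.318·0.682/871) = √(0.000248997) = 0.015780.
z = (0.307692 − 0.318)/0.015780 = -0.010308/0.015780 = -0.6532.

z = -0.6532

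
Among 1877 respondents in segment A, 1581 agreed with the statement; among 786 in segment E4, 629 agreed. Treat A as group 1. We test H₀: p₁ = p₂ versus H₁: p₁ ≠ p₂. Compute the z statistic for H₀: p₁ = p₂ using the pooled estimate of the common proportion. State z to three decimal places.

z = 2.634

p̂₁ = 1581/1877 ≈ 0.842302, p̂₂ = 629/786 ≈ 0.800254.
Pooled p̂ = (1581+629)/(1877+786) = 2210/2663 = 0.829891.
SE = √(0.141172 × 0.00180503) = 0.015963.
z = (0.842302 − 0.800254)/0.015963 = 0.042048/0.015963 = 2.634.
Two-sided p-value ≈ 2·Φ(−2.634) = 0.0084.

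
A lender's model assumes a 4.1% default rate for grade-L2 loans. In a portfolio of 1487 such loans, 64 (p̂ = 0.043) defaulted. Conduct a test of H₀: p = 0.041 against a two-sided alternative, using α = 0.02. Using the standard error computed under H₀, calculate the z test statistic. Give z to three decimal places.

p̂ = 64/1487 = 0.04304.
SE = √(p₀(1−p₀)/n) = √(0.039319/1487) = 0.00514.
z = (0.04304 − 0.041)/0.00514 = 0.00204/0.00514 = 0.397.
p-value = 2·P(Z > 0.397) ≈ 0.6916. With α = 0.02, fail to reject H₀.

z = 0.397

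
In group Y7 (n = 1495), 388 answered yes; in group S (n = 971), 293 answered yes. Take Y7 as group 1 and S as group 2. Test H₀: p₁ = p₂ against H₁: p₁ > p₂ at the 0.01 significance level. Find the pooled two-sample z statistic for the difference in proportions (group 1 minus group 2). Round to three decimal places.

z = -2.291

p̂₁ = 388/1495 ≈ 0.25953, p̂₂ = 293/971 ≈ 0.30175.
Pooled p̂ = (388+293)/(1495+971) = 681/2466 = 0.27616.
SE = √(p̂(1−p̂)(1/n₁+1/n₂)) = √(0.27616·0.72384·0.00169876) = √(0.000339572) = 0.01843.
z = (0.25953 − 0.30175)/0.01843 = -0.04222/0.01843 = -2.291.
p-value = P(Z > -2.291) ≈ 0.9890. With α = 0.01, fail to reject H₀.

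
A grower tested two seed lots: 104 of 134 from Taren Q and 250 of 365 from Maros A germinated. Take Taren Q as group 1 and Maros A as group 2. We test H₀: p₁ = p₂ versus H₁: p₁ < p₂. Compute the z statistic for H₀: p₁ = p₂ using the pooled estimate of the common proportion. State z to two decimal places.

p̂₁ = 104/134 ≈ 0.7761, p̂₂ = 250/365 ≈ 0.6849.
Pooled p̂ = (104+250)/(134+365) = 354/499 = 0.7094.
SE = √(p̂(1−p̂)(1/n₁+1/n₂)) = √(0.7094·0.2906·0.0102024) = √(0.00210316) = 0.0459.
z = (0.7761 − 0.6849)/0.0459 = 0.0912/0.0459 = 1.99.

z = 1.99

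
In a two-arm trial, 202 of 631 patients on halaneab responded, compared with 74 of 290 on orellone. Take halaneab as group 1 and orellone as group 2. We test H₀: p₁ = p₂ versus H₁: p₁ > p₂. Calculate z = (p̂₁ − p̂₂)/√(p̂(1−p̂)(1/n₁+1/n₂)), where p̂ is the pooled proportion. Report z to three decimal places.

z = 1.999

p̂₁ = 202/631 = 0.32013, p̂₂ = 74/290 = 0.25517.
Pooled p̂ = (202+74)/(631+290) = 276/921 = 0.29967.
SE = √(p̂(1−p̂)(1/n₁+1/n₂)) = √(0.29967·0.70033·0.00503306) = √(0.00105629) = 0.03250.
z = (0.32013 − 0.25517)/0.03250 = 0.06496/0.03250 = 1.999.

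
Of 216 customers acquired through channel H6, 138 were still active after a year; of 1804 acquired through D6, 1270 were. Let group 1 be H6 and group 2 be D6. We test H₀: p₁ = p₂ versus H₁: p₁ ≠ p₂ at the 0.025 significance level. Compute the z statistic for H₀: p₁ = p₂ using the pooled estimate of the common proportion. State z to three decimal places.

z = -1.968

p̂₁ = 138/216 = 0.638889, p̂₂ = 1270/1804 = 0.703991.
Pooled p̂ = (138+1270)/(216+1804) = 1408/2020 = 0.697030.
SE = √(p̂(1−p̂)(1/n₁+1/n₂)) = √(0.697030·0.302970·0.00518395) = √(0.00109474) = 0.033087.
z = (0.638889 − 0.703991)/0.033087 = -0.065102/0.033087 = -1.968.
p-value = 2·P(Z > 1.968) ≈ 0.0491, so at α = 0.025 we fail to reject H₀.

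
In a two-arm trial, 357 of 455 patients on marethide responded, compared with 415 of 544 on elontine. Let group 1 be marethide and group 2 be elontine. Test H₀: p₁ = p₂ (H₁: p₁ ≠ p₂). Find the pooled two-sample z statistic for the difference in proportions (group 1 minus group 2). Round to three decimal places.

p̂₁ = 357/455 ≈ 0.78462, p̂₂ = 415/544 ≈ 0.76287.
Pooled p̂ = (357+415)/(455+544) = 772/999 = 0.77277.
SE = √(p̂(1−p̂)(1/n₁+1/n₂)) = √(0.77277·0.22723·0.00403604) = √(0.000708708) = 0.02662.
z = (0.78462 − 0.76287)/0.02662 = 0.02175/0.02662 = 0.817.

z = 0.817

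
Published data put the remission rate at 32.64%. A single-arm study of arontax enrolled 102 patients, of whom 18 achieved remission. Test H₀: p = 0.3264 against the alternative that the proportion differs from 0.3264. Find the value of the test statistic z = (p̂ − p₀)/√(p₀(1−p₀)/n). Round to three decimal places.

p̂ = 18/102 = 0.17647.
Standard error under H₀: √(0.3264×0.6736/102) = 0.04643.
z = (0.17647 − 0.3264)/0.04643 = -0.14993/0.04643 = -3.229.

z = -3.229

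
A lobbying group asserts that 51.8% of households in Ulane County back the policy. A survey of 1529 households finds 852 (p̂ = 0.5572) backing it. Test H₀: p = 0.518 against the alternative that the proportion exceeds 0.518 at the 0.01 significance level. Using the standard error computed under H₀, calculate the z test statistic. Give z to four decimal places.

p̂ = 852/1529 = 0.5572269.
Under H₀, SE = √(0.518·0.482/1529) = √(0.000163294) = 0.0127786.
z = (0.5572269 − 0.518)/0.0127786 = 0.0392269/0.0127786 = 3.0697.
p-value = P(Z > 3.070) ≈ 0.0011; since p < α = 0.01, reject H₀.

z = 3.0697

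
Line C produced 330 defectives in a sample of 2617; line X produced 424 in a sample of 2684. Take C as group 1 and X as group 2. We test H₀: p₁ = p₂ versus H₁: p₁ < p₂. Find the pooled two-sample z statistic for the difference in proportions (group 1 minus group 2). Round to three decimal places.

z = -3.322

p̂₁ = 330/2617 ≈ 0.126099, p̂₂ = 424/2684 ≈ 0.157973.
Pooled p̂ = (330+424)/(2617+2684) = 754/5301 = 0.142237.
SE = √(0.122006 × 0.000754695) = 0.009596.
z = (0.126099 − 0.157973)/0.009596 = -0.031874/0.009596 = -3.322.
p-value = P(Z < -3.322) ≈ 0.0004.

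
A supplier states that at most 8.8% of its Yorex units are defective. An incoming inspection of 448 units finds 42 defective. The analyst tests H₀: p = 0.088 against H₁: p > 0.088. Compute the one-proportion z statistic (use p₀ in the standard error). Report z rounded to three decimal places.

z = 0.430

p̂ = 42/448 ≈ 0.09375.
SE = √(p₀(1−p₀)/n) = √(0.080256/448) = 0.01338.
z = (0.09375 − 0.088)/0.01338 = 0.00575/0.01338 = 0.430.
p-value = P(Z > 0.430) ≈ 0.3337.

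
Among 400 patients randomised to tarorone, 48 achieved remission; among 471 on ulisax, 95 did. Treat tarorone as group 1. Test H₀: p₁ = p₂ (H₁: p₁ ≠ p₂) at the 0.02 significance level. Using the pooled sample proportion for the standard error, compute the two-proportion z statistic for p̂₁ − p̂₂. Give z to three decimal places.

p̂₁ = 48/400 = 0.120000, p̂₂ = 95/471 = 0.201699.
Pooled p̂ = (48+95)/(400+471) = 143/871 = 0.164179.
SE = √(0.137224 × 0.00462314) = 0.025187.
z = (0.120000 − 0.201699)/0.025187 = -0.081699/0.025187 = -3.244.
Two-sided p-value ≈ 2·Φ(−3.244) = 0.0012; since p < α = 0.02, reject H₀.

z = -3.244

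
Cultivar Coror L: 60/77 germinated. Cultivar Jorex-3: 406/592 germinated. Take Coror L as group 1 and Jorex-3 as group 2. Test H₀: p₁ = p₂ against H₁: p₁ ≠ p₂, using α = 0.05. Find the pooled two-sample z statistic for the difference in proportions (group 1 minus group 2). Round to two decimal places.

z = 1.68

p̂₁ = 60/77 = 0.7792, p̂₂ = 406/592 = 0.6858.
Pooled p̂ = (60+406)/(77+592) = 466/669 = 0.6966.
SE = √(0.211363 × 0.0146762) = 0.0557.
z = (0.7792 − 0.6858)/0.0557 = 0.0934/0.0557 = 1.68.
Two-sided p-value ≈ 2·Φ(−1.677) = 0.0935. With α = 0.05, fail to reject H₀.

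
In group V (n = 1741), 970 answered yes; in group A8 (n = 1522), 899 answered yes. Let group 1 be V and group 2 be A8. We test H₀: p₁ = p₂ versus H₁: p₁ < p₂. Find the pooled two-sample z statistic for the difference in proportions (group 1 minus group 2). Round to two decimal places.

z = -1.93

p̂₁ = 970/1741 = 0.5572, p̂₂ = 899/1522 = 0.5907.
Pooled p̂ = (970+899)/(1741+1522) = 1869/3263 = 0.5728.
SE = √(p̂(1−p̂)(1/n₁+1/n₂)) = √(0.5728·0.4272·0.00123141) = √(0.000301329) = 0.0174.
z = (0.5572 − 0.5907)/0.0174 = -0.0335/0.0174 = -1.93.
p-value = P(Z < -1.931) ≈ 0.0267.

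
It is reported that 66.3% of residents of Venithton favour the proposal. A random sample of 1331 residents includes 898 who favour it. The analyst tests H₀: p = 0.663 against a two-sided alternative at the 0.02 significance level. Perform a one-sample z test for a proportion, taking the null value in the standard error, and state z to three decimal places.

z = 0.902

p̂ = 898/1331 = 0.674681.
Under H₀, SE = √(0.663·0.337/1331) = √(0.000167867) = 0.012956.
z = (0.674681 − 0.663)/0.012956 = 0.011681/0.012956 = 0.902.
p-value = 2·P(Z > 0.902) ≈ 0.3673, so at α = 0.02 we fail to reject H₀.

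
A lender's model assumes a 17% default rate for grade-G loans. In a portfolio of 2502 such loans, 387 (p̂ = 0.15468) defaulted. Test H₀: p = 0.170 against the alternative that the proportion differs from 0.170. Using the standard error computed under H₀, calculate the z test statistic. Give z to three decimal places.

z = -2.041

p̂ = 387/2502 = 0.1546763.
SE = √(p₀(1−p₀)/n) = √(0.1411/2502) = 0.0075097.
z = (0.1546763 − 0.17)/0.0075097 = -0.0153237/0.0075097 = -2.041.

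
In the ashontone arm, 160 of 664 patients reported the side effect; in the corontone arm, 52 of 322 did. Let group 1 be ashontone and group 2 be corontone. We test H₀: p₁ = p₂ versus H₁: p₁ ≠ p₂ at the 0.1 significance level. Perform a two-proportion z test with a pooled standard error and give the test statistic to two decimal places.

p̂₁ = 160/664 ≈ 0.2410, p̂₂ = 52/322 ≈ 0.1615.
Pooled p̂ = (160+52)/(664+322) = 212/986 = 0.2150.
SE = √(p̂(1−p̂)(1/n₁+1/n₂)) = √(0.2150·0.7850·0.00461161) = √(0.000778352) = 0.0279.
z = (0.2410 − 0.1615)/0.0279 = 0.0795/0.0279 = 2.85.
p-value = 2·P(Z > 2.849) ≈ 0.0044; since p < α = 0.1, reject H₀.

z = 2.85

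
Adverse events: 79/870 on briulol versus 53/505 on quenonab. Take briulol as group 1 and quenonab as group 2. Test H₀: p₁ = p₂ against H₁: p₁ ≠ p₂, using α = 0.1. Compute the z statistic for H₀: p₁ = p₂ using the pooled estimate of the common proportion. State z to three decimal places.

p̂₁ = 79/870 ≈ 0.090805, p̂₂ = 53/505 ≈ 0.104950.
Pooled p̂ = (79+53)/(870+505) = 132/1375 = 0.096000.
SE = √(p̂(1−p̂)(1/n₁+1/n₂)) = √(0.096000·0.904000·0.00312962) = √(0.000271601) = 0.016480.
z = (0.090805 − 0.104950)/0.016480 = -0.014145/0.016480 = -0.858.
p-value = 2·P(Z > 0.858) ≈ 0.3907, so at α = 0.1 we fail to reject H₀.

z = -0.858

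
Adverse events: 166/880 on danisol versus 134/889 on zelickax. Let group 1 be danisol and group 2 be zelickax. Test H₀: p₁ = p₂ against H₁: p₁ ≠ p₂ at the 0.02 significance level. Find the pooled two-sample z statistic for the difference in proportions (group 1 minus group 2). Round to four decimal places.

z = 2.1241

p̂₁ = 166/880 = 0.188636, p̂₂ = 134/889 = 0.150731.
Pooled p̂ = (166+134)/(880+889) = 300/1769 = 0.169587.
SE = √(p̂(1−p̂)(1/n₁+1/n₂)) = √(0.169587·0.830413·0.00226122) = √(0.000318442) = 0.017845.
z = (0.188636 − 0.150731)/0.017845 = 0.037905/0.017845 = 2.1241.
p-value = 2·P(Z > 2.124) ≈ 0.0337, so at α = 0.02 we fail to reject H₀.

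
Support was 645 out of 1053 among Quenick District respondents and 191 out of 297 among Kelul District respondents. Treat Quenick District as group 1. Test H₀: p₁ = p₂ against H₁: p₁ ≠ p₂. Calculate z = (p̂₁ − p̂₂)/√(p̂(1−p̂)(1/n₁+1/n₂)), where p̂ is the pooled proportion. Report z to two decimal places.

p̂₁ = 645/1053 = 0.6125, p̂₂ = 191/297 = 0.6431.
Pooled p̂ = (645+191)/(1053+297) = 836/1350 = 0.6193.
SE = √(p̂(1−p̂)(1/n₁+1/n₂)) = √(0.6193·0.3807·0.00431667) = √(0.00101777) = 0.0319.
z = (0.6125 − 0.6431)/0.0319 = -0.0306/0.0319 = -0.96.

z = -0.96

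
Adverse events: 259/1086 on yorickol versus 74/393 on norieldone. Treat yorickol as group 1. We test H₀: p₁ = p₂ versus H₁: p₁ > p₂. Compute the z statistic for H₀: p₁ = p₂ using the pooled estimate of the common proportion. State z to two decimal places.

z = 2.04

p̂₁ = 259/1086 = 0.2385, p̂₂ = 74/393 = 0.1883.
Pooled p̂ = (259+74)/(1086+393) = 333/1479 = 0.2252.
SE = √(0.174459 × 0.00346534) = 0.0246.
z = (0.2385 − 0.1883)/0.0246 = 0.0502/0.0246 = 2.04.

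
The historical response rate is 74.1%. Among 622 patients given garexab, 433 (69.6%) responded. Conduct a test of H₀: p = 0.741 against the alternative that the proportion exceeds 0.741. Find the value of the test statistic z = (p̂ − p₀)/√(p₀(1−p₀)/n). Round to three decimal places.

z = -2.554

p̂ = 433/622 = 0.696141.
Standard error under H₀: √(0.741×0.259/622) = 0.017566.
z = (0.696141 − 0.741)/0.017566 = -0.044859/0.017566 = -2.554.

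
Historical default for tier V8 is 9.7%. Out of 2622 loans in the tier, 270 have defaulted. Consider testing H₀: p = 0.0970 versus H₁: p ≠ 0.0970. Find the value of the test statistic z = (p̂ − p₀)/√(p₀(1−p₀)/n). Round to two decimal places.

z = 1.03

p̂ = 270/2622 = 0.1030.
Under H₀, SE = √(0.097·0.903/2622) = √(3.34062e-05) = 0.0058.
z = (0.1030 − 0.097)/0.0058 = 0.0060/0.0058 = 1.03.
p-value = 2·P(Z > 1.034) ≈ 0.3013.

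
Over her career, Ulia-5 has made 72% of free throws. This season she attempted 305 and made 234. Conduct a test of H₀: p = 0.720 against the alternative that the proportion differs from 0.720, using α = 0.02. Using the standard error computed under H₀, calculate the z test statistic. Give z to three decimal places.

z = 1.836

p̂ = 234/305 ≈ 0.76721.
SE = √(p₀(1−p₀)/n) = √(0.2016/305) = 0.02571.
z = (0.76721 − 0.72)/0.02571 = 0.04721/0.02571 = 1.836.
Two-sided p-value ≈ 2·Φ(−1.836) = 0.0663, so at α = 0.02 we fail to reject H₀.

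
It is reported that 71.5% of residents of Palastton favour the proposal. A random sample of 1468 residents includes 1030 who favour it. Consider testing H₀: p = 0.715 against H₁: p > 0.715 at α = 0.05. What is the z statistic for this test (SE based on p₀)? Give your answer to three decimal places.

z = -1.134

p̂ = 1030/1468 ≈ 0.701635.
Under H₀, SE = √(0.715·0.285/1468) = √(0.000138811) = 0.011782.
z = (0.701635 − 0.715)/0.011782 = -0.013365/0.011782 = -1.134.
p-value = P(Z > -1.134) ≈ 0.8717; since p > α = 0.05, fail to reject H₀.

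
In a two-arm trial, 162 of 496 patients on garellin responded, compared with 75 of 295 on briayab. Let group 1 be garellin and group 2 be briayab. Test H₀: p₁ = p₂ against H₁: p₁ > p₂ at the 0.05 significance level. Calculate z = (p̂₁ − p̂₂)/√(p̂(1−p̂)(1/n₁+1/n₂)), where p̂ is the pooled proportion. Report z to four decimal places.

p̂₁ = 162/496 = 0.3266129, p̂₂ = 75/295 = 0.2542373.
Pooled p̂ = (162+75)/(496+295) = 237/791 = 0.2996207.
SE = √(p̂(1−p̂)(1/n₁+1/n₂)) = √(0.2996207·0.7003793·0.00540596) = √(0.00113443) = 0.0336813.
z = (0.3266129 − 0.2542373)/0.0336813 = 0.0723756/0.0336813 = 2.1488.
p-value = P(Z > 2.149) ≈ 0.0158, so at α = 0.05 we reject H₀.

z = 2.1488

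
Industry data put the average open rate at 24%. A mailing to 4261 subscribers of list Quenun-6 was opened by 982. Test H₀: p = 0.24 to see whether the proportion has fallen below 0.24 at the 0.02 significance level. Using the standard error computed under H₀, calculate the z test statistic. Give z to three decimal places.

p̂ = 982/4261 = 0.230462.
Under H₀, SE = √(0.24·0.76/4261) = √(4.28069e-05) = 0.006543.
z = (0.230462 − 0.24)/0.006543 = -0.009538/0.006543 = -1.458.
p-value = P(Z < -1.458) ≈ 0.0725, so at α = 0.02 we fail to reject H₀.

z = -1.458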